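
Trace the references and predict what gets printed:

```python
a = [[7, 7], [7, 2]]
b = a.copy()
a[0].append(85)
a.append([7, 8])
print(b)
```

Key concept: shallow copy with nested lists.
Step by step:
`a = [[7, 7], [7, 2]]` → a = [[7, 7], [7, 2]]
`b = a.copy()` → b = [[7, 7], [7, 2]]
`a[0].append(85)` → a = [[7, 7, 85], [7, 2]]; b = [[7, 7, 85], [7, 2]]
`a.append([7, 8])` → a = [[7, 7, 85], [7, 2], [7, 8]]
`print(b)` → prints [[7, 7, 85], [7, 2]]

Answer: [[7, 7, 85], [7, 2]]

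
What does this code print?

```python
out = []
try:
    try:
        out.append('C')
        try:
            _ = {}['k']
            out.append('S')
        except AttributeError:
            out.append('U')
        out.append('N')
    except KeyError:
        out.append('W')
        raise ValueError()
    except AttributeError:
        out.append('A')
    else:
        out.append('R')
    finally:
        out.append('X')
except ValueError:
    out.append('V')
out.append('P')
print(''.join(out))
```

Execution trace: 'C' (try body) → 'W' (except KeyError) → 'X' (finally) → 'V' (outer except ValueError) → 'P' (after the try/except). Output: CWXVP

Answer: CWXVP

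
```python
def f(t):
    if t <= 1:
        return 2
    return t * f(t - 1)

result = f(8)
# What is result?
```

f(8) = 8 * 7 * 6 * 5 * 4 * 3 * 2 * 2 = 80640

Answer: 80640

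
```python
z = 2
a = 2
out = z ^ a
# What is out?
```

Trace:
`z = 2` → z = 2
`a = 2` → a = 2
`out = z ^ a` → out = 0
So out = 0

Answer: 0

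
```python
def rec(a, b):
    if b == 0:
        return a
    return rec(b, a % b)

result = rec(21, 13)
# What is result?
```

rec(21, 13) -> rec(13, 8) -> rec(8, 5) -> rec(5, 3) -> rec(3, 2) -> rec(2, 1) -> rec(1, 0) -> 1

Answer: 1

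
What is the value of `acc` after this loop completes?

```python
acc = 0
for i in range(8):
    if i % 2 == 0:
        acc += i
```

Sum of even numbers 0 to 7
`acc` takes the values: 0 → 2 → 6 → 12

Answer: 12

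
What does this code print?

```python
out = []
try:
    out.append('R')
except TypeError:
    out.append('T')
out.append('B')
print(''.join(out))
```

Execution trace: 'R' (try body, no exception) → 'B' (after the try/except). Output: RB

Answer: RB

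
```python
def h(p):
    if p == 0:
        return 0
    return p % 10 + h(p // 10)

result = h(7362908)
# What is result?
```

Sum of digits of 7362908: 8 + 0 + 9 + 2 + 6 + 3 + 7 = 35

Answer: 35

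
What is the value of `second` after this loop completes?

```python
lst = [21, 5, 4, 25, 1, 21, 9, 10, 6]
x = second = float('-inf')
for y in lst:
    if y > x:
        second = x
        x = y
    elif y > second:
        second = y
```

Second largest (with repeats) in [21, 5, 4, 25, 1, 21, 9, 10, 6]
`second` takes the values: -inf → 5 → 21

Answer: 21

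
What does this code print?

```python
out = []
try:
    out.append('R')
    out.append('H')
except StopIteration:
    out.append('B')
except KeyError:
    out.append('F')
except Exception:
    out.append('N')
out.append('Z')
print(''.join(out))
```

Execution trace: 'R' (try body) → 'H' (try body, no exception) → 'Z' (after the try/except). Output: RHZ

Answer: RHZ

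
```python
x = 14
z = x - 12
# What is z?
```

Trace:
`x = 14` → x = 14
`z = x - 12` → z = 2
So z = 2

Answer: 2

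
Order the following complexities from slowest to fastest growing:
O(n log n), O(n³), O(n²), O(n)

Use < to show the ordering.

Ordered by growth rate: O(n) < O(n log n) < O(n²) < O(n³)

Answer: O(n) < O(n log n) < O(n²) < O(n³)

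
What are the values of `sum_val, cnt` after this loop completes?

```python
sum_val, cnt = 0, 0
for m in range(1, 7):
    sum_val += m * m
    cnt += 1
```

Sum of squares and count
`sum_val, cnt` takes the values: (0, 0) → (1, 0) → (1, 1) → (5, 1) → (5, 2) → (14, 2) → (14, 3) → (30, 3) → (30, 4) → (55, 4) → (55, 5) → (91, 5) → (91, 6)

Answer: 91, 6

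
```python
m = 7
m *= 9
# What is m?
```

Trace:
`m = 7` → m = 7
`m *= 9` → m = 63
So m = 63

Answer: 63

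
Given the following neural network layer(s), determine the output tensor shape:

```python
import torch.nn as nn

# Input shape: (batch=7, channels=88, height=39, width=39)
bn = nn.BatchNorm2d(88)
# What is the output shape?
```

Input: (7, 88, 39, 39) -> Output: (7, 88, 39, 39)

Answer: (7, 88, 39, 39)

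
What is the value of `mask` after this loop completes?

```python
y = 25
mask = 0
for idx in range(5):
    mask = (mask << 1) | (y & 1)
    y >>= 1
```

Reverse lowest 5 bits of 25
`mask` takes the values: 0 → 1 → 2 → 4 → 9 → 19

Answer: 19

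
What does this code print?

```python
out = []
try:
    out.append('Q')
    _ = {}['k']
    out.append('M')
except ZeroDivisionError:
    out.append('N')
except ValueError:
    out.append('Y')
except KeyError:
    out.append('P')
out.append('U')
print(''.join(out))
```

Execution trace: 'Q' (try body) → 'P' (except KeyError) → 'U' (after the try/except). Output: QPU

Answer: QPU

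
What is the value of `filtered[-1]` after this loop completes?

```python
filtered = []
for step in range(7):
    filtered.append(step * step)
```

Last element of squares 0 to 6
`filtered` takes the values: [] → [0] → [0, 1] → [0, 1, 4] → [0, 1, 4, 9] → [0, 1, 4, 9, 16] → [0, 1, 4, 9, 16, 25] → [0, 1, 4, 9, 16, 25, 36]
So `filtered[-1]` = 36

Answer: 36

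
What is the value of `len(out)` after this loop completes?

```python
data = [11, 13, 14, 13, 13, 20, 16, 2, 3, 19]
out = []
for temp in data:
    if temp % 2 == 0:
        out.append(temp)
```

Count even numbers in [11, 13, 14, 13, 13, 20, 16, 2, 3, 19]
`out` takes the values: [] → [14] → [14, 20] → [14, 20, 16] → [14, 20, 16, 2]
So `len(out)` = 4

Answer: 4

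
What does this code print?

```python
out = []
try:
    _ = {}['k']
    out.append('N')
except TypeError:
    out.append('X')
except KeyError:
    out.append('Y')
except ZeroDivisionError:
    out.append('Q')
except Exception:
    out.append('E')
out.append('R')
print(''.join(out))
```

Execution trace: 'Y' (except KeyError) → 'R' (after the try/except). Output: YR

Answer: YR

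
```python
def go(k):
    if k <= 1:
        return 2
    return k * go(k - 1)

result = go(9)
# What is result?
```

go(9) = 9 * 8 * 7 * 6 * 5 * 4 * 3 * 2 * 2 = 725760

Answer: 725760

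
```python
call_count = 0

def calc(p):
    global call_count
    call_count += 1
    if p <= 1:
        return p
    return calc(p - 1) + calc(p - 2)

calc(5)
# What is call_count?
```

Calls(p) = 1 + Calls(p-1) + Calls(p-2); Calls(0)=Calls(1)=1. For p=5 this gives 15.

Answer: 15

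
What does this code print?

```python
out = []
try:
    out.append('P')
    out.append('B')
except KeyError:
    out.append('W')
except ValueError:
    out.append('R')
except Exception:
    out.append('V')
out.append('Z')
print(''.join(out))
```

Execution trace: 'P' (try body) → 'B' (try body, no exception) → 'Z' (after the try/except). Output: PBZ

Answer: PBZ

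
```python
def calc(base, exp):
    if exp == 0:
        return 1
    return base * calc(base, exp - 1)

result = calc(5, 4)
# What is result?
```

calc(5, 4) = 5 * 5 * 5 * 5 = 625

Answer: 625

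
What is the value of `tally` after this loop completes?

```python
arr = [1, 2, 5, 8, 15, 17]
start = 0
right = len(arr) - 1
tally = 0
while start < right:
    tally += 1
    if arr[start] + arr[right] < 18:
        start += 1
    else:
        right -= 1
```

Steps to find pair summing to 18
`tally` takes the values: 0 → 1 → 2 → 3 → 4 → 5

Answer: 5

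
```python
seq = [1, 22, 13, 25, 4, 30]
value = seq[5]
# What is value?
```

Trace:
`seq = [1, 22, 13, 25, 4, 30]` → seq = [1, 22, 13, 25, 4, 30]
`value = seq[5]` → value = 30
So value = 30

Answer: 30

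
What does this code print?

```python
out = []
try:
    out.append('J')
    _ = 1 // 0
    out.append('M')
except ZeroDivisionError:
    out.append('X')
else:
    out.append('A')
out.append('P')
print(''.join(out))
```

Execution trace: 'J' (try body) → 'X' (except ZeroDivisionError) → 'P' (after the try/except). Output: JXP

Answer: JXP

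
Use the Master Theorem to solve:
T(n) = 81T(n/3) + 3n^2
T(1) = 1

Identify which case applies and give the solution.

a=81, b=3, f(n)=3n^2. log_3(81) = 4. Since c=2 < 4, Case 1 applies: T(n) = Θ(n^log_b(a)) = O(n^4).

Answer: O(n^4) - Case 1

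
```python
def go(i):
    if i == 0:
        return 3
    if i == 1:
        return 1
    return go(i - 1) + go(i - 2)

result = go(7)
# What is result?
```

Build up from base cases: go(0)=3, go(1)=1, go(2)=4, go(3)=5, go(4)=9, go(5)=14, go(6)=23, ..., go(7)=37

Answer: 37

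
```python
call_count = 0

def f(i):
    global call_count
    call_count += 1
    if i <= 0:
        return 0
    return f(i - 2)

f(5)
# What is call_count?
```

Linear recursion stepping by 2: 4 calls from i=5 down to ≤0.

Answer: 4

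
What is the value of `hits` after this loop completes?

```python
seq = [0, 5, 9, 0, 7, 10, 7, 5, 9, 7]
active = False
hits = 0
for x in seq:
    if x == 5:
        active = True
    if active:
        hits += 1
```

Count elements after first 5 in [0, 5, 9, 0, 7, 10, 7, 5, 9, 7]
`hits` takes the values: 0 → 1 → 2 → 3 → 4 → 5 → 6 → 7 → 8 → 9

Answer: 9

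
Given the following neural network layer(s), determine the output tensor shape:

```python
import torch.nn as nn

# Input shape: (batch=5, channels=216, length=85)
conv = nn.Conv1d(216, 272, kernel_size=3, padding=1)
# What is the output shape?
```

Input: (5, 216, 85) -> Output: (5, 272, 85)

Answer: (5, 272, 85)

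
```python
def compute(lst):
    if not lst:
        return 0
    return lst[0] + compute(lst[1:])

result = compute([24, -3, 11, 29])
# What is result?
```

24 + (-3) + 11 + 29 + 0 = 61

Answer: 61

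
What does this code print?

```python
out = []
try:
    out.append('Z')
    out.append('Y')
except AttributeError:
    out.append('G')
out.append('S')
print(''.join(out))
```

Execution trace: 'Z' (try body) → 'Y' (try body, no exception) → 'S' (after the try/except). Output: ZYS

Answer: ZYS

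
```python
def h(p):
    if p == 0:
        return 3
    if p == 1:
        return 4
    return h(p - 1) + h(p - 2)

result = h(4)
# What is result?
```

Build up from base cases: h(0)=3, h(1)=4, h(2)=7, h(3)=11, h(4)=18

Answer: 18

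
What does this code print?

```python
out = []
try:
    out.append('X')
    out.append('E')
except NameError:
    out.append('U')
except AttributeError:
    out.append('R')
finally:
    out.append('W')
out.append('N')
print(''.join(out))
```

Execution trace: 'X' (try body) → 'E' (try body, no exception) → 'W' (finally) → 'N' (after the try/except). Output: XEWN

Answer: XEWN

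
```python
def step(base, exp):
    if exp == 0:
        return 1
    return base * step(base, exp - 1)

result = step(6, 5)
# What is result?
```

step(6, 5) = 6 * 6 * 6 * 6 * 6 = 7776

Answer: 7776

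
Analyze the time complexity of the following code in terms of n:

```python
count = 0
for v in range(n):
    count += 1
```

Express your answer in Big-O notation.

Each loop level contributes: n. Multiplying the contributions gives O(n).

Answer: O(n)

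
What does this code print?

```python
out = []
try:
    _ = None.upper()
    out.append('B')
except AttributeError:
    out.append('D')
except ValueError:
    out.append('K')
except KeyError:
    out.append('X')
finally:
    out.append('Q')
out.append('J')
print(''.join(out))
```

Execution trace: 'D' (except AttributeError) → 'Q' (finally) → 'J' (after the try/except). Output: DQJ

Answer: DQJ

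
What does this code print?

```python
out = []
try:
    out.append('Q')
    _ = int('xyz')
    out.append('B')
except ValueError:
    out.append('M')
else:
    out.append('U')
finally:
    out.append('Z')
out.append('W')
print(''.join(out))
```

Execution trace: 'Q' (try body) → 'M' (except ValueError) → 'Z' (finally) → 'W' (after the try/except). Output: QMZW

Answer: QMZW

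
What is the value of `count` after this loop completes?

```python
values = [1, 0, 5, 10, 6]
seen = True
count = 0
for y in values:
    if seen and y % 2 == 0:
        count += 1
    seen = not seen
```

Count even values at even positions
`count` takes the values: 0 → 1

Answer: 1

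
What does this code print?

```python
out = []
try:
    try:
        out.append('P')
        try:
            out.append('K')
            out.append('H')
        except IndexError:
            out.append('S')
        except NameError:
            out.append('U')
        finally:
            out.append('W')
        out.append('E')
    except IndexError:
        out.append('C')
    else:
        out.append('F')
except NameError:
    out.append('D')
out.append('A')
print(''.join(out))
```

Execution trace: 'P' (try body) → 'K' (inner try body) → 'H' (inner try body, no exception) → 'W' (inner finally) → 'E' (try body, no exception) → 'F' (else) → 'A' (after the try/except). Output: PKHWEFA

Answer: PKHWEFA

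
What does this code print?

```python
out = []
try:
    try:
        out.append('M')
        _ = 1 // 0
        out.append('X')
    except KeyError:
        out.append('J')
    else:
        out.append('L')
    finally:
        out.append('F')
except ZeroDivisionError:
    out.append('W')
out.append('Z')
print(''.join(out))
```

Execution trace: 'M' (try body) → 'F' (finally) → 'W' (outer except ZeroDivisionError) → 'Z' (after the try/except). Output: MFWZ

Answer: MFWZ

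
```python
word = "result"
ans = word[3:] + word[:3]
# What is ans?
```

Trace:
`word = "result"` → word = 'result'
`ans = word[3:] + word[:3]` → ans = 'ultres'
So ans = 'ultres'

Answer: 'ultres'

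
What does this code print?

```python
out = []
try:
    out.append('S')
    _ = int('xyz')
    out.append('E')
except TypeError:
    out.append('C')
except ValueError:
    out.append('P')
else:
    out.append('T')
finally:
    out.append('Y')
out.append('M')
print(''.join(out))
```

Execution trace: 'S' (try body) → 'P' (except ValueError) → 'Y' (finally) → 'M' (after the try/except). Output: SPYM

Answer: SPYM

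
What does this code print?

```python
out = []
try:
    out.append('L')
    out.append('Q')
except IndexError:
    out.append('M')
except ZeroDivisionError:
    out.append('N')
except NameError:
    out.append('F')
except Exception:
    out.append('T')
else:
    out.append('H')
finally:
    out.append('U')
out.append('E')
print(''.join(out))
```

Execution trace: 'L' (try body) → 'Q' (try body, no exception) → 'H' (else) → 'U' (finally) → 'E' (after the try/except). Output: LQHUE

Answer: LQHUE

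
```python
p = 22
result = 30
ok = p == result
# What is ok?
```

Trace:
`p = 22` → p = 22
`result = 30` → result = 30
`ok = p == result` → ok = False
So ok = False

Answer: False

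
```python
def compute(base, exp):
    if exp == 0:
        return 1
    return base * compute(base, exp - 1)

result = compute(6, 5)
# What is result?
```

compute(6, 5) = 6 * 6 * 6 * 6 * 6 = 7776

Answer: 7776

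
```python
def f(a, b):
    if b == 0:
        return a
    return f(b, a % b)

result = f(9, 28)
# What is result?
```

f(9, 28) -> f(28, 9) -> f(9, 1) -> f(1, 0) -> 1

Answer: 1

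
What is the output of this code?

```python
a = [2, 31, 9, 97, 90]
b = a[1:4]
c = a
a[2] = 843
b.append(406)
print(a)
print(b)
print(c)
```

Key concept: slice vs alias.
Step by step:
`a = [2, 31, 9, 97, 90]` → a = [2, 31, 9, 97, 90]
`b = a[1:4]` → b = [31, 9, 97]
`c = a` → c = [2, 31, 9, 97, 90] (same object as a)
`a[2] = 843` → a = [2, 31, 843, 97, 90] (same object as c); c = [2, 31, 843, 97, 90] (same object as a)
`b.append(406)` → b = [31, 9, 97, 406]
`print(a)` → prints [2, 31, 843, 97, 90]
`print(b)` → prints [31, 9, 97, 406]
`print(c)` → prints [2, 31, 843, 97, 90]

Answer:
[2, 31, 843, 97, 90]
[31, 9, 97, 406]
[2, 31, 843, 97, 90]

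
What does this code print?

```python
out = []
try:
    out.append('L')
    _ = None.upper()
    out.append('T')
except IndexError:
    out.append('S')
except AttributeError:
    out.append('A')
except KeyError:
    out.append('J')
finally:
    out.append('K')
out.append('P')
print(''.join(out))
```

Execution trace: 'L' (try body) → 'A' (except AttributeError) → 'K' (finally) → 'P' (after the try/except). Output: LAKP

Answer: LAKP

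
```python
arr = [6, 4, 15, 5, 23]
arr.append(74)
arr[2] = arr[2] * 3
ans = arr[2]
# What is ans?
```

Trace:
`arr = [6, 4, 15, 5, 23]` → arr = [6, 4, 15, 5, 23]
`arr.append(74)` → arr = [6, 4, 15, 5, 23, 74]
`arr[2] = arr[2] * 3` → arr = [6, 4, 45, 5, 23, 74]
`ans = arr[2]` → ans = 45
So ans = 45

Answer: 45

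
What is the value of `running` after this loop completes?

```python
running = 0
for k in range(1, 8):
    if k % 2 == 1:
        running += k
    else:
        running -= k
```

Add odd, subtract even
`running` takes the values: 0 → 1 → -1 → 2 → -2 → 3 → -3 → 4

Answer: 4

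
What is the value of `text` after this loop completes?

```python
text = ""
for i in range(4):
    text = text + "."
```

Repeat '.' 4 times
`text` takes the values: "" → "." → ".." → "..." → "...."

Answer: "...."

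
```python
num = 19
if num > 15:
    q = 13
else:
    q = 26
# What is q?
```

Trace:
`num = 19` → num = 19
`if num > 15: ...` → num > 15 is True → q = 13
So q = 13

Answer: 13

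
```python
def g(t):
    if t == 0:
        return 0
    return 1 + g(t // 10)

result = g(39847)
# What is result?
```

Count of digits of 39847: 5

Answer: 5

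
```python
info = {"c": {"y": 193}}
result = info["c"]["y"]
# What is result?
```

Trace:
`info = {"c": {"y": 193}}` → info = {'c': {'y': 193}}
`result = info["c"]["y"]` → result = 193
So result = 193

Answer: 193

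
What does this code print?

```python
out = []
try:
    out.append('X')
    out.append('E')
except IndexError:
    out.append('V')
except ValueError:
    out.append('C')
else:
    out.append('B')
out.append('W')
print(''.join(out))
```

Execution trace: 'X' (try body) → 'E' (try body, no exception) → 'B' (else) → 'W' (after the try/except). Output: XEBW

Answer: XEBW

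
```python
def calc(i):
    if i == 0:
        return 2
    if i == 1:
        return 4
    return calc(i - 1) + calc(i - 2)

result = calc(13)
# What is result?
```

Build up from base cases: calc(0)=2, calc(1)=4, calc(2)=6, calc(3)=10, calc(4)=16, calc(5)=26, calc(6)=42, ..., calc(13)=1220

Answer: 1220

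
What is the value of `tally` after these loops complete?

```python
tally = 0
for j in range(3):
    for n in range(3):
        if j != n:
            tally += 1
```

3² - 3 (exclude diagonal)
`tally` takes the values: 0 → 1 → 2 → 3 → 4 → 5 → 6

Answer: 6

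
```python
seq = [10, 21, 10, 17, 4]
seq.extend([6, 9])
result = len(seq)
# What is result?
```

Trace:
`seq = [10, 21, 10, 17, 4]` → seq = [10, 21, 10, 17, 4]
`seq.extend([6, 9])` → seq = [10, 21, 10, 17, 4, 6, 9]
`result = len(seq)` → result = 7
So result = 7

Answer: 7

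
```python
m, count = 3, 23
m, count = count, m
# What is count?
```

Trace:
`m, count = 3, 23` → m = 3; count = 23
`m, count = count, m` → m = 23; count = 3
So count = 3

Answer: 3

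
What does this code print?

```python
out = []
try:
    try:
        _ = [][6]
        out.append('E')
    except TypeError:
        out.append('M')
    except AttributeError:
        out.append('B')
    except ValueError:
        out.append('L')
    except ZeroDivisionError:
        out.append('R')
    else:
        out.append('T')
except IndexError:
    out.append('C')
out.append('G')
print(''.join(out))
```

Execution trace: 'C' (outer except IndexError) → 'G' (after the try/except). Output: CG

Answer: CG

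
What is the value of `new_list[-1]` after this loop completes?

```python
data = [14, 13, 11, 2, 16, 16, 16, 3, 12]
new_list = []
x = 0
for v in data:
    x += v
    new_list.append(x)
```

Cumulative sum ends at 103
`new_list` takes the values: [] → [14] → [14, 27] → [14, 27, 38] → [14, 27, 38, 40] → [14, 27, 38, 40, 56] → [14, 27, 38, 40, 56, 72] → [14, 27, 38, 40, 56, 72, 88] → [14, 27, 38, 40, 56, 72, 88, 91] → [14, 27, 38, 40, 56, 72, 88, 91, 103]
So `new_list[-1]` = 103

Answer: 103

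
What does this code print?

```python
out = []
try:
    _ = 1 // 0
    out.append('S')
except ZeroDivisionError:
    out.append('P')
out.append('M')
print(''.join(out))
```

Execution trace: 'P' (except ZeroDivisionError) → 'M' (after the try/except). Output: PM

Answer: PM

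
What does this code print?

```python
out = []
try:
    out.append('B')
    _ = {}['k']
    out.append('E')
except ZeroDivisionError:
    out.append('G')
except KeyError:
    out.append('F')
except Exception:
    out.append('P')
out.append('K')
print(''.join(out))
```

Execution trace: 'B' (try body) → 'F' (except KeyError) → 'K' (after the try/except). Output: BFK

Answer: BFK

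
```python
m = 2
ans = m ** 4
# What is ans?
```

Trace:
`m = 2` → m = 2
`ans = m ** 4` → ans = 16
So ans = 16

Answer: 16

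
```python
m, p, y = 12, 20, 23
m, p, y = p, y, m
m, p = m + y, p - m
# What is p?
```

Trace:
`m, p, y = 12, 20, 23` → m = 12; p = 20; y = 23
`m, p, y = p, y, m` → m = 20; p = 23; y = 12
`m, p = m + y, p - m` → m = 32; p = 3
So p = 3

Answer: 3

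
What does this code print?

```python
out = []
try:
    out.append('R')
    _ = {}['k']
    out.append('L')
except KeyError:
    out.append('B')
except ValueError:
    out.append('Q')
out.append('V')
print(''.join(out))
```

Execution trace: 'R' (try body) → 'B' (except KeyError) → 'V' (after the try/except). Output: RBV

Answer: RBV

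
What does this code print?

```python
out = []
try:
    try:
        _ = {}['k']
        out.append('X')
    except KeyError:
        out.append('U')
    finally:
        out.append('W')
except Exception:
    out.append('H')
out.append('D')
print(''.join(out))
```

Execution trace: 'U' (inner except KeyError) → 'W' (inner finally) → 'D' (after the try/except). Output: UWD

Answer: UWD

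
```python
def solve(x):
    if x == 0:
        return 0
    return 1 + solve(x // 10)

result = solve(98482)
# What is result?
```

Count of digits of 98482: 5

Answer: 5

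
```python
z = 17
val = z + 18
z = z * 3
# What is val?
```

Trace:
`z = 17` → z = 17
`val = z + 18` → val = 35
`z = z * 3` → z = 51
So val = 35

Answer: 35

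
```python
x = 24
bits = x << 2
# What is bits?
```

Trace:
`x = 24` → x = 24
`bits = x << 2` → bits = 96
So bits = 96

Answer: 96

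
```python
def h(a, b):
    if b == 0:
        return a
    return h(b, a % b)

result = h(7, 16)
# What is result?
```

h(7, 16) -> h(16, 7) -> h(7, 2) -> h(2, 1) -> h(1, 0) -> 1

Answer: 1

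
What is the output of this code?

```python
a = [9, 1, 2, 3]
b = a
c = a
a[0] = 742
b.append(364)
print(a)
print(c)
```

Key concept: multiple aliases.
Step by step:
`a = [9, 1, 2, 3]` → a = [9, 1, 2, 3]
`b = a` → b = [9, 1, 2, 3] (same object as a)
`c = a` → c = [9, 1, 2, 3] (same object as a, b)
`a[0] = 742` → a = [742, 1, 2, 3] (same object as b, c); b = [742, 1, 2, 3] (same object as a, c); c = [742, 1, 2, 3] (same object as a, b)
`b.append(364)` → a = [742, 1, 2, 3, 364] (same object as b, c); b = [742, 1, 2, 3, 364] (same object as a, c); c = [742, 1, 2, 3, 364] (same object as a, b)
`print(a)` → prints [742, 1, 2, 3, 364]
`print(c)` → prints [742, 1, 2, 3, 364]

Answer:
[742, 1, 2, 3, 364]
[742, 1, 2, 3, 364]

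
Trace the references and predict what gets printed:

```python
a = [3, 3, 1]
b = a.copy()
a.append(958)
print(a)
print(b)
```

Key concept: list.copy() creates independent copy.
Step by step:
`a = [3, 3, 1]` → a = [3, 3, 1]
`b = a.copy()` → b = [3, 3, 1]
`a.append(958)` → a = [3, 3, 1, 958]
`print(a)` → prints [3, 3, 1, 958]
`print(b)` → prints [3, 3, 1]

Answer:
[3, 3, 1, 958]
[3, 3, 1]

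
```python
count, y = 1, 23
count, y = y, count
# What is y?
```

Trace:
`count, y = 1, 23` → count = 1; y = 23
`count, y = y, count` → count = 23; y = 1
So y = 1

Answer: 1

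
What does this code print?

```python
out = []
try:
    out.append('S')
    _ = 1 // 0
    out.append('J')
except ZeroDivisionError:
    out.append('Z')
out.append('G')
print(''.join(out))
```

Execution trace: 'S' (try body) → 'Z' (except ZeroDivisionError) → 'G' (after the try/except). Output: SZG

Answer: SZG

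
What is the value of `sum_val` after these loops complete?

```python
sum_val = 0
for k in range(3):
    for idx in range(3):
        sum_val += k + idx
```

Sum of all k+idx for k,idx in 3x3
`sum_val` takes the values: 0 → 1 → 3 → 4 → 6 → 9 → 11 → 14 → 18

Answer: 18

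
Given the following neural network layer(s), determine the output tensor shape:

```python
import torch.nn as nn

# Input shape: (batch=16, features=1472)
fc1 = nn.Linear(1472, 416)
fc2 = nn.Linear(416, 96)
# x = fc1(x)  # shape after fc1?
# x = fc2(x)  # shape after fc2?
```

Input: (16, 1472) -> after fc1: (16, 416) -> Output: (16, 96)

Answer: (16, 96)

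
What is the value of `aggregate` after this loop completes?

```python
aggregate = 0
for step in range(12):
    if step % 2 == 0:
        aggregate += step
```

Sum of even numbers 0 to 11
`aggregate` takes the values: 0 → 2 → 6 → 12 → 20 → 30

Answer: 30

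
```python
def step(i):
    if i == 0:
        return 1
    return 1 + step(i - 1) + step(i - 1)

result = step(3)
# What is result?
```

step(i) = 1 + 2·step(i-1), step(0)=1. Closed form: (1+1)·2^3 - 1 = 15.

Answer: 15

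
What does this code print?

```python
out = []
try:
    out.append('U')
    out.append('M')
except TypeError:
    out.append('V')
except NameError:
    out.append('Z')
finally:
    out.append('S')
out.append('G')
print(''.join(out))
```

Execution trace: 'U' (try body) → 'M' (try body, no exception) → 'S' (finally) → 'G' (after the try/except). Output: UMSG

Answer: UMSG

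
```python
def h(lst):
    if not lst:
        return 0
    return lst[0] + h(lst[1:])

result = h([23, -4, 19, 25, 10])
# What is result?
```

23 + (-4) + 19 + 25 + 10 + 0 = 73

Answer: 73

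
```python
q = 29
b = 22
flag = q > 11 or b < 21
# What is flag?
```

Trace:
`q = 29` → q = 29
`b = 22` → b = 22
`flag = q > 11 or b < 21` → flag = True
So flag = True

Answer: True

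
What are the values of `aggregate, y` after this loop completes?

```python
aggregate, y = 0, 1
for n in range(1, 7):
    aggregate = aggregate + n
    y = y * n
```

Sum and factorial of 1 to 6
`aggregate, y` takes the values: (0, 1) → (1, 1) → (3, 1) → (3, 2) → (6, 2) → (6, 6) → (10, 6) → (10, 24) → (15, 24) → (15, 120) → (21, 120) → (21, 720)

Answer: 21, 720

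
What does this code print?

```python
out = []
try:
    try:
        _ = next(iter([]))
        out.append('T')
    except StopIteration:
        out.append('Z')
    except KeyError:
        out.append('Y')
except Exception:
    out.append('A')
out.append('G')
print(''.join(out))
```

Execution trace: 'Z' (inner except StopIteration) → 'G' (after the try/except). Output: ZG

Answer: ZG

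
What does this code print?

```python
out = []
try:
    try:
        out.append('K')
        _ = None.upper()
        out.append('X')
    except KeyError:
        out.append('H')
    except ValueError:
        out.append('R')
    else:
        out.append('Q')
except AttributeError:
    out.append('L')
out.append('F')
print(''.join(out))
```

Execution trace: 'K' (try body) → 'L' (outer except AttributeError) → 'F' (after the try/except). Output: KLF

Answer: KLF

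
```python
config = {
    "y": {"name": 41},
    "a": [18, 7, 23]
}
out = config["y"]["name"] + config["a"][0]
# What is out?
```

Trace:
`config = { ...` → config = {'y': {'name': 41}, 'a': [18, 7, 23]}
`out = config["y"]["name"] + config["a"][0]` → out = 59
So out = 59

Answer: 59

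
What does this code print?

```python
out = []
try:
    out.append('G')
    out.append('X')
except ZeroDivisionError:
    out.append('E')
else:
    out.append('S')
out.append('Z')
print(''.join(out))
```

Execution trace: 'G' (try body) → 'X' (try body, no exception) → 'S' (else) → 'Z' (after the try/except). Output: GXSZ

Answer: GXSZ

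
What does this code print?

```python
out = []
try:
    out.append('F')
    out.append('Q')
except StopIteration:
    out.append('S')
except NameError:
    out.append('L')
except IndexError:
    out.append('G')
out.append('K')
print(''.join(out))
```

Execution trace: 'F' (try body) → 'Q' (try body, no exception) → 'K' (after the try/except). Output: FQK

Answer: FQK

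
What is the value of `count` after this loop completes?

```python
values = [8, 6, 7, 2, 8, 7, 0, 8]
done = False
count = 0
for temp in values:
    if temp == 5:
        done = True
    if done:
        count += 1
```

Count elements after first 5 in [8, 6, 7, 2, 8, 7, 0, 8]
`count` takes the values: 0

Answer: 0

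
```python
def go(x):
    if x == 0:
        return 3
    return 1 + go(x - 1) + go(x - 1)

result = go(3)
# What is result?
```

go(x) = 1 + 2·go(x-1), go(0)=3. Closed form: (3+1)·2^3 - 1 = 31.

Answer: 31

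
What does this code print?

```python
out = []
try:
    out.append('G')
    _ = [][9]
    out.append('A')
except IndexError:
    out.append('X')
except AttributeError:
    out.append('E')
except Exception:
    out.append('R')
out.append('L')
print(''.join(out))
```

Execution trace: 'G' (try body) → 'X' (except IndexError) → 'L' (after the try/except). Output: GXL

Answer: GXL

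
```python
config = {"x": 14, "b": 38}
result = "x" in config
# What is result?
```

Trace:
`config = {"x": 14, "b": 38}` → config = {'x': 14, 'b': 38}
`result = "x" in config` → result = True
So result = True

Answer: True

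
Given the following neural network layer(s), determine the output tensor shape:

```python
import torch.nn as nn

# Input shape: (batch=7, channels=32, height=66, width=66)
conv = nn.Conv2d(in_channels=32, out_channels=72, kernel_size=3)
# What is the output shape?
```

Input: (7, 32, 66, 66) -> Output: (7, 72, 64, 64)

Answer: (7, 72, 64, 64)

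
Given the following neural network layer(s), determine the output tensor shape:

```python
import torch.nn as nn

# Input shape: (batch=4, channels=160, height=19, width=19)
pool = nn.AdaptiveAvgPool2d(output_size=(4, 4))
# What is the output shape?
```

Input: (4, 160, 19, 19) -> Output: (4, 160, 4, 4)

Answer: (4, 160, 4, 4)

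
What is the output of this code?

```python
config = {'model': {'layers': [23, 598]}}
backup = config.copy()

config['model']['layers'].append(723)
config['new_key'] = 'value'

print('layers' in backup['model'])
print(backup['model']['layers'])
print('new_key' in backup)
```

Key concept: shallow copy gotcha with nested dict.
Step by step:
`config = {'model': {'layers': [23, 598]}}` → config = {'model': {'layers': [23, 598]}}
`backup = config.copy()` → backup = {'model': {'layers': [23, 598]}}
`config['model']['layers'].append(723)` → config = {'model': {'layers': [23, 598, 723]}}; backup = {'model': {'layers': [23, 598, 723]}}
`config['new_key'] = 'value'` → config = {'model': {'layers': [23, 598, 723]}, 'new_key': 'value'}
`print('layers' in backup['model'])` → prints True
`print(backup['model']['layers'])` → prints [23, 598, 723]
`print('new_key' in backup)` → prints False

Answer:
True
[23, 598, 723]
False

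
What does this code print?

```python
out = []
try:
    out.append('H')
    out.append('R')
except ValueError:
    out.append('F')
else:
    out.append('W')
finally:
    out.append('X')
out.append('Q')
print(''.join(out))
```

Execution trace: 'H' (try body) → 'R' (try body, no exception) → 'W' (else) → 'X' (finally) → 'Q' (after the try/except). Output: HRWXQ

Answer: HRWXQ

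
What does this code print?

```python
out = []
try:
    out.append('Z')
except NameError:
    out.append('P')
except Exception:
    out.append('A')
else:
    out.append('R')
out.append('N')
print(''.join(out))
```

Execution trace: 'Z' (try body, no exception) → 'R' (else) → 'N' (after the try/except). Output: ZRN

Answer: ZRN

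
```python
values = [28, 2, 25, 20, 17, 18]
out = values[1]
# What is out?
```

Trace:
`values = [28, 2, 25, 20, 17, 18]` → values = [28, 2, 25, 20, 17, 18]
`out = values[1]` → out = 2
So out = 2

Answer: 2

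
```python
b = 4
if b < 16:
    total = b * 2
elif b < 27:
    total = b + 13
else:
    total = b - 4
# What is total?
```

Trace:
`b = 4` → b = 4
`if b < 16: ...` → b < 16 is True → total = 8
So total = 8

Answer: 8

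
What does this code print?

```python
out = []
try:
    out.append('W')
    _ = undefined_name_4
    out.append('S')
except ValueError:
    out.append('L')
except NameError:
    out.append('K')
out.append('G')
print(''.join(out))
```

Execution trace: 'W' (try body) → 'K' (except NameError) → 'G' (after the try/except). Output: WKG

Answer: WKG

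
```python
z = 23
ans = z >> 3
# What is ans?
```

Trace:
`z = 23` → z = 23
`ans = z >> 3` → ans = 2
So ans = 2

Answer: 2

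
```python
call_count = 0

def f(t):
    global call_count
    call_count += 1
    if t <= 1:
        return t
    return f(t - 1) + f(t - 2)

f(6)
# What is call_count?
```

Calls(t) = 1 + Calls(t-1) + Calls(t-2); Calls(0)=Calls(1)=1. For t=6 this gives 25.

Answer: 25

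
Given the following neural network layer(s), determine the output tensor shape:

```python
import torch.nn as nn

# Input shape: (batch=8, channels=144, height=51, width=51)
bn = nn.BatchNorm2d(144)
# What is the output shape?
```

Input: (8, 144, 51, 51) -> Output: (8, 144, 51, 51)

Answer: (8, 144, 51, 51)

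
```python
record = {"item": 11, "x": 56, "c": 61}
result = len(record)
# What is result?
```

Trace:
`record = {"item": 11, "x": 56, "c": 61}` → record = {'item': 11, 'x': 56, 'c': 61}
`result = len(record)` → result = 3
So result = 3

Answer: 3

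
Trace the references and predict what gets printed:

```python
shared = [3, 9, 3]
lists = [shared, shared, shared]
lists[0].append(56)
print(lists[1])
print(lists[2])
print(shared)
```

Key concept: list of same reference.
Step by step:
`shared = [3, 9, 3]` → shared = [3, 9, 3]
`lists = [shared, shared, shared]` → lists = [[3, 9, 3], [3, 9, 3], [3, 9, 3]]
`lists[0].append(56)` → shared = [3, 9, 3, 56]; lists = [[3, 9, 3, 56], [3, 9, 3, 56], [3, 9, 3, 56]]
`print(lists[1])` → prints [3, 9, 3, 56]
`print(lists[2])` → prints [3, 9, 3, 56]
`print(shared)` → prints [3, 9, 3, 56]

Answer:
[3, 9, 3, 56]
[3, 9, 3, 56]
[3, 9, 3, 56]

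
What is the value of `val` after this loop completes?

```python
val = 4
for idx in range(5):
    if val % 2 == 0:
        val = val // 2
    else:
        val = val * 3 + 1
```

Collatz-style transformation from 4
`val` takes the values: 4 → 2 → 1 → 4 → 2 → 1

Answer: 1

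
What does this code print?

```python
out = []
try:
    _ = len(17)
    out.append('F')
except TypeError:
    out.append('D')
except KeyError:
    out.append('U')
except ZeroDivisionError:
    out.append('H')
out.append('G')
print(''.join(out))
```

Execution trace: 'D' (except TypeError) → 'G' (after the try/except). Output: DG

Answer: DG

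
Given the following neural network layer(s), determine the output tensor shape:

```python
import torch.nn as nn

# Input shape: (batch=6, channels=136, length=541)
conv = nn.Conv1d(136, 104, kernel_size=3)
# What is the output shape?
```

Input: (6, 136, 541) -> Output: (6, 104, 539)

Answer: (6, 104, 539)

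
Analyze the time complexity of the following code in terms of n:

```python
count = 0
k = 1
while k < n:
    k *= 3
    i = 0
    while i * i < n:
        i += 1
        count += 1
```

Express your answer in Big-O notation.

Each loop level contributes: log n × √n. Multiplying the contributions gives O(√n log n).

Answer: O(√n log n)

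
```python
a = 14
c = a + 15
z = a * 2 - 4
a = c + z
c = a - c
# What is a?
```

Trace:
`a = 14` → a = 14
`c = a + 15` → c = 29
`z = a * 2 - 4` → z = 24
`a = c + z` → a = 53
`c = a - c` → c = 24
So a = 53

Answer: 53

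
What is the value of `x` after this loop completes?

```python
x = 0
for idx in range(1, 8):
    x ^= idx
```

XOR of 1 to 7
`x` takes the values: 0 → 1 → 3 → 0 → 4 → 1 → 7 → 0

Answer: 0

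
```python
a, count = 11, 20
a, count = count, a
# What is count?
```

Trace:
`a, count = 11, 20` → a = 11; count = 20
`a, count = count, a` → a = 20; count = 11
So count = 11

Answer: 11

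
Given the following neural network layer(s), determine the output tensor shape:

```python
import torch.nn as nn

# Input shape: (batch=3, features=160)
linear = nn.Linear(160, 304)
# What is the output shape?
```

Input: (3, 160) -> Output: (3, 304)

Answer: (3, 304)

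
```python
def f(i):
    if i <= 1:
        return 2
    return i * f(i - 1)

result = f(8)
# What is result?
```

f(8) = 8 * 7 * 6 * 5 * 4 * 3 * 2 * 2 = 80640

Answer: 80640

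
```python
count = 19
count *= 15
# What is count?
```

Trace:
`count = 19` → count = 19
`count *= 15` → count = 285
So count = 285

Answer: 285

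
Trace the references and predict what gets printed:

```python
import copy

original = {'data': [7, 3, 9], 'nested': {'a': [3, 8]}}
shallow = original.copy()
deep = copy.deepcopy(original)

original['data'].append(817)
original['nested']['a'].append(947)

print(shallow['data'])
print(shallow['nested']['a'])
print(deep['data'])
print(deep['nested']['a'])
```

Key concept: comparing shallow vs deep copy.
Step by step:
`original = {'data': [7, 3, 9], 'nested': {'a': [3, 8]}}` → original = {'data': [7, 3, 9], 'nested': {'a': [3, 8]}}
`shallow = original.copy()` → shallow = {'data': [7, 3, 9], 'nested': {'a': [3, 8]}}
`deep = copy.deepcopy(original)` → deep = {'data': [7, 3, 9], 'nested': {'a': [3, 8]}}
`original['data'].append(817)` → original = {'data': [7, 3, 9, 817], 'nested': {'a': [3, 8]}}; shallow = {'data': [7, 3, 9, 817], 'nested': {'a': [3, 8]}}
`original['nested']['a'].append(947)` → original = {'data': [7, 3, 9, 817], 'nested': {'a': [3, 8, 947]}}; shallow = {'data': [7, 3, 9, 817], 'nested': {'a': [3, 8, 947]}}
`print(shallow['data'])` → prints [7, 3, 9, 817]
`print(shallow['nested']['a'])` → prints [3, 8, 947]
`print(deep['data'])` → prints [7, 3, 9]
`print(deep['nested']['a'])` → prints [3, 8]

Answer:
[7, 3, 9, 817]
[3, 8, 947]
[7, 3, 9]
[3, 8]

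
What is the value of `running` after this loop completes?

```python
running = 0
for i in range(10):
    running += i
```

Sum of 0 to 9 = 45
`running` takes the values: 0 → 1 → 3 → 6 → 10 → 15 → 21 → 28 → 36 → 45

Answer: 45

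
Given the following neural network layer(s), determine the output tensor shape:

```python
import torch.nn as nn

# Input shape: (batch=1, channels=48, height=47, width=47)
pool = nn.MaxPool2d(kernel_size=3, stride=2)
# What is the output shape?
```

Input: (1, 48, 47, 47) -> Output: (1, 48, 23, 23)

Answer: (1, 48, 23, 23)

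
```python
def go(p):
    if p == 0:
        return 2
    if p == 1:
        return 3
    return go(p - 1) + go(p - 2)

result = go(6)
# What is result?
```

Build up from base cases: go(0)=2, go(1)=3, go(2)=5, go(3)=8, go(4)=13, go(5)=21, go(6)=34

Answer: 34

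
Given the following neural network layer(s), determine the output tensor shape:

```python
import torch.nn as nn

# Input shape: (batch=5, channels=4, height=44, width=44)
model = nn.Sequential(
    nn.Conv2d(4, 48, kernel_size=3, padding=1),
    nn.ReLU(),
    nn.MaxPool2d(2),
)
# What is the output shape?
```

Input: (5, 4, 44, 44) -> after Conv2d: (5, 48, 44, 44) -> after ReLU: (5, 48, 44, 44) -> Output: (5, 48, 22, 22)

Answer: (5, 48, 22, 22)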